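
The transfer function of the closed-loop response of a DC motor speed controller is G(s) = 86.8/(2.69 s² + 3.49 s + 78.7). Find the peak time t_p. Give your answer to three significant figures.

t_p ≈ 0.585 s

Dividing through by 2.69: denominator becomes s² + 1.297 s + 29.26.
So ω_n = √29.26 = 5.41 rad/s and ζ = 1.297/(2·5.41) = 0.120.
ω_d = ω_n√(1−ζ²) = 5.37 rad/s. t_p = π/ω_d = 0.585 s.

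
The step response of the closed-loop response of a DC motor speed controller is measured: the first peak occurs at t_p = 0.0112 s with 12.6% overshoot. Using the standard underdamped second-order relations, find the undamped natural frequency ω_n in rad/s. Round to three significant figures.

ω_n ≈ 336 rad/s

The overshoot fixes ζ = −ln(OS)/√(π²+ln²(OS)) = 0.550.
From t_p = π/ω_d, ω_d = π/0.0112 = 280 rad/s, so ω_n = ω_d/√(1−ζ²) = 336 rad/s.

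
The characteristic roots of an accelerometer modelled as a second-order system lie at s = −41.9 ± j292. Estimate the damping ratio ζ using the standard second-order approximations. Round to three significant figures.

|pole| = ω_n = √(41.9² + 292²) = 295 rad/s; ζ = cos θ = σ/ω_n = 0.142.

ζ ≈ 0.142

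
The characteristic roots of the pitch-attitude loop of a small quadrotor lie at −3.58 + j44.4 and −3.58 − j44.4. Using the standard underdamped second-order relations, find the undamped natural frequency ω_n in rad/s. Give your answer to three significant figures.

The poles are at −σ ± jω_d with σ = 3.58 and ω_d = 44.4, so ω_n = √(σ²+ω_d²) = 44.5 rad/s and ζ = σ/ω_n = 0.0804.

ω_n ≈ 44.5 rad/s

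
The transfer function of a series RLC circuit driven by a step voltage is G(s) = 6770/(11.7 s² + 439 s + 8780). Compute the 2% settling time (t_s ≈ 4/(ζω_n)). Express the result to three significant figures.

t_s ≈ 0.213 s

Dividing through by 11.7: denominator becomes s² + 37.52 s + 750.4.
So ω_n = √750.4 = 27.4 rad/s and ζ = 37.52/(2·27.4) = 0.685.
t_s ≈ 4/(ζω_n) = 0.213 s.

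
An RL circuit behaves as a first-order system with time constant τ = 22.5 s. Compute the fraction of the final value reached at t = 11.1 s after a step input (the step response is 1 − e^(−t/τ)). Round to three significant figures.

y/y_∞ ≈ 0.389

y(t)/y_∞ = 1 − e^(−t/τ) = 1 − e^(−11.1/22.5) = 1 − e^(−0.493) = 0.389.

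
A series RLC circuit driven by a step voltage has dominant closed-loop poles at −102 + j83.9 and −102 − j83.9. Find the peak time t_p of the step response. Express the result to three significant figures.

t_p = π/ω_d with ω_d = 83.9 (the imaginary part), so t_p = 0.0374 s.

t_p ≈ 0.0374 s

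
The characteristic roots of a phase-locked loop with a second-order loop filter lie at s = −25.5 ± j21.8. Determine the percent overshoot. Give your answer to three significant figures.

%OS ≈ 2.54%

The poles are at −σ ± jω_d with σ = 25.5 and ω_d = 21.8, so ω_n = √(σ²+ω_d²) = 33.5 rad/s and ζ = σ/ω_n = 0.760.
%OS = 100 e^{−πζ/√(1−ζ²)} with ζ = 0.760 gives 2.54%.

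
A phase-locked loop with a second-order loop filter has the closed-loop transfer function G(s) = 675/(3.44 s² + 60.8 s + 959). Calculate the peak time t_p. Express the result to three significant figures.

Dividing through by 3.44: denominator becomes s² + 17.67 s + 278.8.
So ω_n = √278.8 = 16.7 rad/s and ζ = 17.67/(2·16.7) = 0.529.
The damped frequency ω_d = ω_n√(1−ζ²) = 14.2 rad/s. t_p = π/ω_d = 0.222 s.

t_p ≈ 0.222 s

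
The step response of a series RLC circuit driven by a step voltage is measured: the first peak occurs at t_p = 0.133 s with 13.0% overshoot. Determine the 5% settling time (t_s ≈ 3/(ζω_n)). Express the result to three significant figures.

The overshoot fixes ζ = −ln(OS)/√(π²+ln²(OS)) = 0.545.
t_p = π/ω_d ⇒ ω_d = 23.6 rad/s; then ω_n = ω_d/√(1−ζ²) = 28.2 rad/s.
t_s ≈ 3/(ζω_n) = 3/(0.545·28.2) = 0.196 s.

t_s ≈ 0.196 s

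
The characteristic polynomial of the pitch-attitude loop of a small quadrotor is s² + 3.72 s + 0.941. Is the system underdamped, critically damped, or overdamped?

a² − 4b = 10 > 0 (two distinct real roots); the system is overdamped.

overdamped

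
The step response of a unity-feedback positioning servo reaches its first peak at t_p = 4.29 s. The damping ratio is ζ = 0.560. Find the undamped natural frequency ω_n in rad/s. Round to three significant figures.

Peak time t_p = π/ω_d, so ω_d = π/t_p = π/4.29 = 0.732 rad/s.
ω_n = ω_d/√(1−ζ²) = 0.732/√0.686 = 0.884 rad/s.

ω_n ≈ 0.884 rad/s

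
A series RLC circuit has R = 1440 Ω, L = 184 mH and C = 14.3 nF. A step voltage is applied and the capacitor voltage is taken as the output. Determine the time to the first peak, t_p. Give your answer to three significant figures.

t_p ≈ 0.000164 s

For a series RLC circuit (capacitor voltage as output), ω_n = 1/√(LC) = 1/√(184 mH · 14.3 nF) = 19500 rad/s.
ζ = (R/2)·√(C/L) = (1440/2)·√(14.3 nF/184 mH) = 0.201.
The damped frequency ω_d = ω_n√(1−ζ²) = 19100 rad/s. t_p = π/ω_d = 0.000164 s.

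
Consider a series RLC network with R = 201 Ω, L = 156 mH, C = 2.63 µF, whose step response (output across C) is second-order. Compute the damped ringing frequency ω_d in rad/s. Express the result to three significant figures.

ω_d ≈ 1420 rad/s

For a series RLC circuit (capacitor voltage as output), ω_n = 1/√(LC) = 1/√(156 mH · 2.63 µF) = 1560 rad/s.
ζ = (R/2)·√(C/L) = (201/2)·√(2.63 µF/156 mH) = 0.413.
The damped frequency ω_d = ω_n√(1−ζ²) = 1420 rad/s.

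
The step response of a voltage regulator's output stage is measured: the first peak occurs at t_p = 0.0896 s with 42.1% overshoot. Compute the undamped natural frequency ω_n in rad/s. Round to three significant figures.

The overshoot fixes ζ = −ln(OS)/√(π²+ln²(OS)) = 0.265.
t_p = π/ω_d ⇒ ω_d = 35.1 rad/s; then ω_n = ω_d/√(1−ζ²) = 36.4 rad/s.

ω_n ≈ 36.4 rad/s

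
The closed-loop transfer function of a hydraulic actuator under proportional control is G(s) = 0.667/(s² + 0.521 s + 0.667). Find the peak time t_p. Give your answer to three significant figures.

Matching coefficients with s² + 2ζω_n s + ω_n² gives ω_n² = 0.667 ⇒ ω_n = 0.817 rad/s, and ζ = 0.521/(2ω_n) = 0.319.
ω_d = 0.817·√(1 − 0.319²) = 0.774 rad/s. Then t_p = π/ω_d = 4.06 s.

t_p ≈ 4.06 s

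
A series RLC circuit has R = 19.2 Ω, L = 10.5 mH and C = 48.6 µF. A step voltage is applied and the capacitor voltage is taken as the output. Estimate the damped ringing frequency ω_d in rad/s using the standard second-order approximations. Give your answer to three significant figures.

ω_d ≈ 1060 rad/s

For a series RLC circuit (capacitor voltage as output), ω_n = 1/√(LC) = 1/√(10.5 mH · 48.6 µF) = 1400 rad/s.
ζ = (R/2)·√(C/L) = (19.2/2)·√(48.6 µF/10.5 mH) = 0.653.
ω_d = ω_n√(1−ζ²) = 1060 rad/s.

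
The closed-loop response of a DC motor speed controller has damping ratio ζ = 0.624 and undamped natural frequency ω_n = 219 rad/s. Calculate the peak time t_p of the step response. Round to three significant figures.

The damped frequency is ω_d = ω_n√(1−ζ²) = 219·√(1−0.389) = 171 rad/s.
Peak time t_p = π/ω_d = π/171 = 0.0184 s.

t_p ≈ 0.0184 s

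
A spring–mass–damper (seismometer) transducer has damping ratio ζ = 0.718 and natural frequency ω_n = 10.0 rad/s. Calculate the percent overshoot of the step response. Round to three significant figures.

For an underdamped second-order system, %OS = 100·exp(−πζ/√(1−ζ²)).
πζ/√(1−ζ²) = π·0.718/√(1−0.516) = 3.241, so %OS = 100·e^(−3.241) = 3.91%.

%OS ≈ 3.91%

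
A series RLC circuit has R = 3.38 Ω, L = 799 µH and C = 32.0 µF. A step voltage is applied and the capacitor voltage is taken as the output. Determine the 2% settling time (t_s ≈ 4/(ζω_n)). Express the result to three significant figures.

For a series RLC circuit (capacitor voltage as output), ω_n = 1/√(LC) = 1/√(799 µH · 32.0 µF) = 6250 rad/s.
ζ = (R/2)·√(C/L) = (3.38/2)·√(32.0 µF/799 µH) = 0.338.
t_s ≈ 4/(ζω_n) = 0.00189 s.

t_s ≈ 0.00189 s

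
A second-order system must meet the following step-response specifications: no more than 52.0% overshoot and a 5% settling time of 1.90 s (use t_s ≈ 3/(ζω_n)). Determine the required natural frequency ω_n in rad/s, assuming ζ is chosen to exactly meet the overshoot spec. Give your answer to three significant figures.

Inverting the overshoot relation: ζ = |ln 0.520|/√(π² + ln²0.520) = 0.204.
Then ω_n = 3/(ζ t_s) = 3/(0.204 × 1.90) = 7.75 rad/s.

ω_n ≈ 7.75 rad/s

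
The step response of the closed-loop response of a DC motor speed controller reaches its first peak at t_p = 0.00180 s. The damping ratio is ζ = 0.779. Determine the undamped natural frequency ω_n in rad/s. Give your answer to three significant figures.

Peak time t_p = π/ω_d, so ω_d = π/t_p = π/0.00180 = 1750 rad/s.
ω_n = ω_d/√(1−ζ²) = 1750/√0.393 = 2780 rad/s.

ω_n ≈ 2780 rad/s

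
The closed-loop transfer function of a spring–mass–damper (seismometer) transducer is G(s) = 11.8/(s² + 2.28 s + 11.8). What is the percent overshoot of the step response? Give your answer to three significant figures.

Comparing the denominator to s² + 2ζω_n s + ω_n²: ω_n = √11.8 = 3.44 rad/s, and 2ζω_n = 2.28 so ζ = 2.28/(2·3.44) = 0.332.
%OS = 100·exp(−πζ/√(1−ζ²)) = 33.1%.

%OS ≈ 33.1%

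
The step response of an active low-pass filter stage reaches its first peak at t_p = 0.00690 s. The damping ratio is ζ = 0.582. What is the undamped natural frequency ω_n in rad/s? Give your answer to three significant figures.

ω_n ≈ 560 rad/s

Peak time t_p = π/ω_d, so ω_d = π/t_p = π/0.00690 = 455 rad/s.
ω_n = ω_d/√(1−ζ²) = 455/√0.661 = 560 rad/s.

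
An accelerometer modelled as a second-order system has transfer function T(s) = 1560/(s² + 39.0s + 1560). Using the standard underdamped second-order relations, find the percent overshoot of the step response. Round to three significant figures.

Comparing the denominator to s² + 2ζω_n s + ω_n²: ω_n = √1560 = 39.5 rad/s, and 2ζω_n = 39.0 so ζ = 39.0/(2·39.5) = 0.494.
%OS = 100·exp(−πζ/√(1−ζ²)) = 16.8%.

%OS ≈ 16.8%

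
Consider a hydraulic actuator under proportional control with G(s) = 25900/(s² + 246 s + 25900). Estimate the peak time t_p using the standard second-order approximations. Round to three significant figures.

ω_n = √25900 = 161 rad/s; ζ = 246/(2·161) = 0.764.
ω_d = 161·√(1 − 0.764²) = 104 rad/s. Then t_p = π/ω_d = 0.0303 s.

t_p ≈ 0.0303 s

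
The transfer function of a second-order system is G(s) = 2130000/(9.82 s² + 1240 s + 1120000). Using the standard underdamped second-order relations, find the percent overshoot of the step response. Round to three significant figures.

Dividing through by 9.82: denominator becomes s² + 126.3 s + 114100.
So ω_n = √114100 = 338 rad/s and ζ = 126.3/(2·338) = 0.187.
%OS = 100 e^{−πζ/√(1−ζ²)} with ζ = 0.187 gives 55.0%.

%OS ≈ 55.0%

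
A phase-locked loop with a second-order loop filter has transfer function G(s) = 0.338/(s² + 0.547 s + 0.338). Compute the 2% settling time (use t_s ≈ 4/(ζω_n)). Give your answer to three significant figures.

t_s ≈ 14.6 s

Comparing the denominator to s² + 2ζω_n s + ω_n²: ω_n = √0.338 = 0.581 rad/s, and 2ζω_n = 0.547 so ζ = 0.547/(2·0.581) = 0.470.
t_s ≈ 4/(ζω_n) = 4/(0.470·0.581) = 14.6 s.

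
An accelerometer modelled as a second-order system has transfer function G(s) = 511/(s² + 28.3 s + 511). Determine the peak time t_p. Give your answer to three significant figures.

ω_n = √511 = 22.6 rad/s; ζ = 28.3/(2·22.6) = 0.626.
The damped frequency ω_d = ω_n√(1−ζ²) = 17.6 rad/s. Then t_p = π/ω_d = 0.178 s.

t_p ≈ 0.178 s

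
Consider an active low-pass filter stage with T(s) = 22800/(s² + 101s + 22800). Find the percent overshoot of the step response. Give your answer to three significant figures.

Comparing the denominator to s² + 2ζω_n s + ω_n²: ω_n = √22800 = 151 rad/s, and 2ζω_n = 101 so ζ = 101/(2·151) = 0.334.
%OS = 100 e^{−πζ/√(1−ζ²)} with ζ = 0.334 gives 32.8%.

%OS ≈ 32.8%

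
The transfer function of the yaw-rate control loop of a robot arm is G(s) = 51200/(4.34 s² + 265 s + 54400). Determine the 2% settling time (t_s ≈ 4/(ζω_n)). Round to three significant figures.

Dividing through by 4.34: denominator becomes s² + 61.06 s + 12530.
So ω_n = √12530 = 112 rad/s and ζ = 61.06/(2·112) = 0.273.
t_s ≈ 4/(ζω_n) = 0.131 s.

t_s ≈ 0.131 s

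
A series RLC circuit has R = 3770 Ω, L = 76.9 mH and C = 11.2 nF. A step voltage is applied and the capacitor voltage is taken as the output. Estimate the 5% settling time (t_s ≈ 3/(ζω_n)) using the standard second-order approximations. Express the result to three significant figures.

For a series RLC circuit (capacitor voltage as output), ω_n = 1/√(LC) = 1/√(76.9 mH · 11.2 nF) = 34100 rad/s.
ζ = (R/2)·√(C/L) = (3770/2)·√(11.2 nF/76.9 mH) = 0.719.
t_s ≈ 3/(ζω_n) = 0.000122 s.

t_s ≈ 0.000122 s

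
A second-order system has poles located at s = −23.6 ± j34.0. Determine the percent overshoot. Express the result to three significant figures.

%OS ≈ 11.3%

The poles are at −σ ± jω_d with σ = 23.6 and ω_d = 34.0, so ω_n = √(σ²+ω_d²) = 41.4 rad/s and ζ = σ/ω_n = 0.570.
Overshoot: exp(−π·0.570/√(1−0.570²)) = 0.113, i.e. 11.3%.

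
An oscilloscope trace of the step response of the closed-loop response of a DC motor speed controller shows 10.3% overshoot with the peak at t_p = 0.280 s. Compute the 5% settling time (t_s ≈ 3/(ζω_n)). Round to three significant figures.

t_s ≈ 0.370 s

ζ from %OS: ζ = |ln 0.103|/√(π²+ln²0.103) = 0.586.
t_p = π/ω_d ⇒ ω_d = 11.2 rad/s; then ω_n = ω_d/√(1−ζ²) = 13.8 rad/s.
t_s ≈ 3/(ζω_n) = 3/(0.586·13.8) = 0.370 s.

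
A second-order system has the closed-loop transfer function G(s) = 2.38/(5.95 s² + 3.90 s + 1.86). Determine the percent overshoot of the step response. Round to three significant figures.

%OS ≈ 10.3%

Dividing through by 5.95: denominator becomes s² + 0.6555 s + 0.3126.
So ω_n = √0.3126 = 0.559 rad/s and ζ = 0.6555/(2·0.559) = 0.586.
Overshoot: exp(−π·0.586/√(1−0.586²)) = 0.103, i.e. 10.3%.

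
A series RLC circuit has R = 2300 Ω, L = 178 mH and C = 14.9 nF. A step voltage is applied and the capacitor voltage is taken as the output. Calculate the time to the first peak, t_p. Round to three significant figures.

t_p ≈ 0.000172 s

For a series RLC circuit (capacitor voltage as output), ω_n = 1/√(LC) = 1/√(178 mH · 14.9 nF) = 19400 rad/s.
ζ = (R/2)·√(C/L) = (2300/2)·√(14.9 nF/178 mH) = 0.333.
ω_d = ω_n√(1−ζ²) = 18300 rad/s. t_p = π/ω_d = 0.000172 s.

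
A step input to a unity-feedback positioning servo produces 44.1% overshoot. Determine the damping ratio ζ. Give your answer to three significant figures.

Inverting the overshoot relation: ζ = |ln 0.441|/√(π² + ln²0.441) = 0.252.

ζ ≈ 0.252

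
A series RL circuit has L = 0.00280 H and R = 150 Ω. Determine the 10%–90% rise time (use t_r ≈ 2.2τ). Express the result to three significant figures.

τ = L/R = 0.00280/150 = 0.0000187 s.
t_r ≈ 2.2τ = 0.0000411 s.

t_r ≈ 0.0000411 s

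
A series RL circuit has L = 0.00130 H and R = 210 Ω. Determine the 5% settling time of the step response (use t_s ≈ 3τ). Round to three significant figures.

τ = L/R = 0.00130/210 = 0.00000619 s.
t_s ≈ 3τ = 0.0000186 s.

t_s ≈ 0.0000186 s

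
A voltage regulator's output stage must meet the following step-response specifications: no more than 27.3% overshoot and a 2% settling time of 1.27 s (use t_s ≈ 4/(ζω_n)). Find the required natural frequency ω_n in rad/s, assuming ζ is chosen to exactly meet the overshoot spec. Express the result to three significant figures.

ω_n ≈ 8.25 rad/s

ζ = −ln(OS)/√(π² + (ln OS)²). With OS = 0.273, ln OS = −1.298 and ζ = 1.298/3.399 = 0.382.
From t_s ≈ 4/(ζω_n): ω_n = 4/(ζ·t_s) = 4/(0.382·1.27) = 8.25 rad/s.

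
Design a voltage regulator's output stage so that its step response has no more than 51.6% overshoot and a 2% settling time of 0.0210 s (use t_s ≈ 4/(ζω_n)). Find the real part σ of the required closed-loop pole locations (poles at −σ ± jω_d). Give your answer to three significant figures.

The settling-time spec alone fixes σ = ζω_n = 4/t_s = 4/0.0210 = 190.
(Overshoot then fixes ζ = 0.206 and hence ω_d = σ·√(1−ζ²)/ζ = 904 rad/s.)

σ ≈ 190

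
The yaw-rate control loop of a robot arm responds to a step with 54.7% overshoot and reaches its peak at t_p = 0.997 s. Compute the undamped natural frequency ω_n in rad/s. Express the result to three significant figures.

ω_n ≈ 3.21 rad/s

The overshoot fixes ζ = −ln(OS)/√(π²+ln²(OS)) = 0.189.
t_p = π/ω_d ⇒ ω_d = 3.15 rad/s; then ω_n = ω_d/√(1−ζ²) = 3.21 rad/s.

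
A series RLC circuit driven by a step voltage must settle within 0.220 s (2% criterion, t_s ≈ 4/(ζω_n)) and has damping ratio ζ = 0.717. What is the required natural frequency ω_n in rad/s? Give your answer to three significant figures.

ω_n ≈ 25.4 rad/s

Rearranging t_s ≈ 4/(ζω_n) gives ω_n = 4/(ζ·t_s) = 4/(0.717 × 0.220) = 25.4 rad/s.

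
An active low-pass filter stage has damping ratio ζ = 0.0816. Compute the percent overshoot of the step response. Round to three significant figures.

%OS ≈ 77.3%

For an underdamped second-order system, %OS = 100·exp(−πζ/√(1−ζ²)).
πζ/√(1−ζ²) = π·0.0816/√(1−0.00666) = 0.2572, so %OS = 100·e^(−0.2572) = 77.3%.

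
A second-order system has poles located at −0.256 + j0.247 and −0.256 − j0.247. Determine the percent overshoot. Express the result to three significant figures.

%OS ≈ 3.85%

With σ = 0.256, ω_d = 0.247: ω_n = √(σ²+ω_d²) = 0.356 rad/s, ζ = σ/ω_n = 0.720.
%OS = 100 e^{−πζ/√(1−ζ²)} with ζ = 0.720 gives 3.85%.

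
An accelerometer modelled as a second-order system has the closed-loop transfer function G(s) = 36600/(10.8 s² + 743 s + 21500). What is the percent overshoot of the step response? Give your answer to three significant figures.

%OS ≈ 2.23%

Dividing through by 10.8: denominator becomes s² + 68.80 s + 1991.
So ω_n = √1991 = 44.6 rad/s and ζ = 68.80/(2·44.6) = 0.771.
Overshoot: exp(−π·0.771/√(1−0.771²)) = 0.0223, i.e. 2.23%.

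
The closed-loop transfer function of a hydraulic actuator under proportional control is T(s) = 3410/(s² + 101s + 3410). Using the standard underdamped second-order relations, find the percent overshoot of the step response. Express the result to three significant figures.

%OS ≈ 0.447%

ω_n = √3410 = 58.4 rad/s; ζ = 101/(2·58.4) = 0.865.
%OS = 100 e^{−πζ/√(1−ζ²)} with ζ = 0.865 gives 0.447%.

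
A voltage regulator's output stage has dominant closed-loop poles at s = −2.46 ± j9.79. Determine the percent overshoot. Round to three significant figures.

%OS ≈ 45.4%

|pole| = ω_n = √(2.46² + 9.79²) = 10.1 rad/s; ζ = cos θ = σ/ω_n = 0.244.
%OS = 100·exp(−πζ/√(1−ζ²)) = 45.4%.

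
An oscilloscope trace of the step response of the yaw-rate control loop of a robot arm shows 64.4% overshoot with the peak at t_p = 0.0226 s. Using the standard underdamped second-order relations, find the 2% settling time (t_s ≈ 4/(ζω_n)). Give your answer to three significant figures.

t_s ≈ 0.205 s

From the overshoot, ζ = −ln(OS)/√(π²+ln²(OS)) = 0.139.
t_p = π/ω_d ⇒ ω_d = 139 rad/s; then ω_n = ω_d/√(1−ζ²) = 140 rad/s.
t_s ≈ 4/(ζω_n) = 4/(0.139·140) = 0.205 s.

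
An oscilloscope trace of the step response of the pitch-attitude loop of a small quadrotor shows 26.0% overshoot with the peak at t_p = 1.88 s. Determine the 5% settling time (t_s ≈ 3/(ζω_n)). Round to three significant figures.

The overshoot fixes ζ = −ln(OS)/√(π²+ln²(OS)) = 0.394.
t_p = π/ω_d ⇒ ω_d = 1.67 rad/s; then ω_n = ω_d/√(1−ζ²) = 1.82 rad/s.
t_s ≈ 3/(ζω_n) = 3/(0.394·1.82) = 4.19 s.

t_s ≈ 4.19 s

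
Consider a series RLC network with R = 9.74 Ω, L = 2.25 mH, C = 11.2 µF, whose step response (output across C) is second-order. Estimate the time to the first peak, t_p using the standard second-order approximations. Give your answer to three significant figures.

t_p ≈ 0.000531 s

For a series RLC circuit (capacitor voltage as output), ω_n = 1/√(LC) = 1/√(2.25 mH · 11.2 µF) = 6300 rad/s.
ζ = (R/2)·√(C/L) = (9.74/2)·√(11.2 µF/2.25 mH) = 0.344.
The damped frequency ω_d = ω_n√(1−ζ²) = 5920 rad/s. t_p = π/ω_d = 0.000531 s.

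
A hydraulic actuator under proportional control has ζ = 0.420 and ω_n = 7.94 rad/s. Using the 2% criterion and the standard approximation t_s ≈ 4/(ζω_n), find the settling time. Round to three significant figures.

t_s ≈ 4/(ζω_n) = 4/(0.420 × 7.94) = 1.20 s.

t_s ≈ 1.20 s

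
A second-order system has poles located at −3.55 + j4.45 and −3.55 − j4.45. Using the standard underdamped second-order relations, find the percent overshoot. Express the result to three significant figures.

%OS ≈ 8.16%

The poles are at −σ ± jω_d with σ = 3.55 and ω_d = 4.45, so ω_n = √(σ²+ω_d²) = 5.69 rad/s and ζ = σ/ω_n = 0.624.
%OS = 100·exp(−πζ/√(1−ζ²)) = 8.16%.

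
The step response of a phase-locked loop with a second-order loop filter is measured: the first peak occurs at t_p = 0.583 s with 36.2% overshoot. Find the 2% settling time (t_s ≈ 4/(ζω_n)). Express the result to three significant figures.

ζ from %OS: ζ = |ln 0.362|/√(π²+ln²0.362) = 0.308.
t_p = π/ω_d ⇒ ω_d = 5.39 rad/s; then ω_n = ω_d/√(1−ζ²) = 5.66 rad/s.
t_s ≈ 4/(ζω_n) = 4/(0.308·5.66) = 2.30 s.

t_s ≈ 2.30 s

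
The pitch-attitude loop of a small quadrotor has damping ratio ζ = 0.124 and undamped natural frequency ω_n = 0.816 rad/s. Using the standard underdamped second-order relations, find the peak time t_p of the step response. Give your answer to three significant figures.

t_p ≈ 3.88 s

The damped frequency is ω_d = ω_n√(1−ζ²) = 0.816·√(1−0.0154) = 0.810 rad/s.
Peak time t_p = π/ω_d = π/0.810 = 3.88 s.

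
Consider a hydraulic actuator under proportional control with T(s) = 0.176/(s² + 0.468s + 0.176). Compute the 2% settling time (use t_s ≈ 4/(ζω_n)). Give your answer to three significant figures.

Matching coefficients with s² + 2ζω_n s + ω_n² gives ω_n² = 0.176 ⇒ ω_n = 0.420 rad/s, and ζ = 0.468/(2ω_n) = 0.558.
t_s ≈ 4/(ζω_n) = 4/(0.558·0.420) = 17.1 s.

t_s ≈ 17.1 s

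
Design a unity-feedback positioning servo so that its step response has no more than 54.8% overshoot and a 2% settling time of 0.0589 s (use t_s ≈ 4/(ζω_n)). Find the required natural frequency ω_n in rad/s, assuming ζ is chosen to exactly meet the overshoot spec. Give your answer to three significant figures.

ω_n ≈ 361 rad/s

From %OS = 100·exp(−πζ/√(1−ζ²)), invert to get ζ = −ln(OS)/√(π² + ln²(OS)) with OS = 0.548.
−ln 0.548 = 0.6015, so ζ = 0.6015/√(π² + 0.3618) = 0.188.
From t_s ≈ 4/(ζω_n): ω_n = 4/(ζ·t_s) = 4/(0.188·0.0589) = 361 rad/s.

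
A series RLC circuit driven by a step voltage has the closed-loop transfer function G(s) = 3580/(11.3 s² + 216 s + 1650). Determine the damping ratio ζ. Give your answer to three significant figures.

ζ ≈ 0.791

Dividing through by 11.3: denominator becomes s² + 19.12 s + 146.0.
So ω_n = √146.0 = 12.1 rad/s and ζ = 19.12/(2·12.1) = 0.791.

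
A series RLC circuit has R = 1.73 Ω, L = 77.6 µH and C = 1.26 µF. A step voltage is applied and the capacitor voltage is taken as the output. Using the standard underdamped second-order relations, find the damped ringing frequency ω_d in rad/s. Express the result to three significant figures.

For a series RLC circuit (capacitor voltage as output), ω_n = 1/√(LC) = 1/√(77.6 µH · 1.26 µF) = 101000 rad/s.
ζ = (R/2)·√(C/L) = (1.73/2)·√(1.26 µF/77.6 µH) = 0.110.
ω_d = 101000·√(1 − 0.110²) = 101000 rad/s.

ω_d ≈ 101000 rad/s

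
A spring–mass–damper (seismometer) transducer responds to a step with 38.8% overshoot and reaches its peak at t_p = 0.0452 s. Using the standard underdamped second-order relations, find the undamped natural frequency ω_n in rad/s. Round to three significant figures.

ζ from %OS: ζ = |ln 0.388|/√(π²+ln²0.388) = 0.289.
t_p = π/ω_d ⇒ ω_d = 69.5 rad/s; then ω_n = ω_d/√(1−ζ²) = 72.6 rad/s.

ω_n ≈ 72.6 rad/s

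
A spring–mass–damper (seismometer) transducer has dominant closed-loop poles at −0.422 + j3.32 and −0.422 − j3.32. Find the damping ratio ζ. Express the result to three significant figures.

The poles are at −σ ± jω_d with σ = 0.422 and ω_d = 3.32, so ω_n = √(σ²+ω_d²) = 3.35 rad/s and ζ = σ/ω_n = 0.126.

ζ ≈ 0.126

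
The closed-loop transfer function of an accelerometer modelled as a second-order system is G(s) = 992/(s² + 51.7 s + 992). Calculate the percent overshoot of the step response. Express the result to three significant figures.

Matching coefficients with s² + 2ζω_n s + ω_n² gives ω_n² = 992 ⇒ ω_n = 31.5 rad/s, and ζ = 51.7/(2ω_n) = 0.821.
%OS = 100·exp(−πζ/√(1−ζ²)) = 1.10%.

%OS ≈ 1.10%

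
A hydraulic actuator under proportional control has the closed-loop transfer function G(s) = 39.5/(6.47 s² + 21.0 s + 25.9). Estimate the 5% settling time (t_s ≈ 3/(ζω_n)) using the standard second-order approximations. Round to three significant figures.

Dividing through by 6.47: denominator becomes s² + 3.246 s + 4.003.
So ω_n = √4.003 = 2.00 rad/s and ζ = 3.246/(2·2.00) = 0.811.
t_s ≈ 3/(ζω_n) = 1.85 s.

t_s ≈ 1.85 s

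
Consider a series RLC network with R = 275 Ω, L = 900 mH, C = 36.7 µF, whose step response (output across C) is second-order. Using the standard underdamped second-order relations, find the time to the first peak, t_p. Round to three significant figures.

For a series RLC circuit (capacitor voltage as output), ω_n = 1/√(LC) = 1/√(900 mH · 36.7 µF) = 174 rad/s.
ζ = (R/2)·√(C/L) = (275/2)·√(36.7 µF/900 mH) = 0.878.
ω_d = ω_n√(1−ζ²) = 83.3 rad/s. t_p = π/ω_d = 0.0377 s.

t_p ≈ 0.0377 s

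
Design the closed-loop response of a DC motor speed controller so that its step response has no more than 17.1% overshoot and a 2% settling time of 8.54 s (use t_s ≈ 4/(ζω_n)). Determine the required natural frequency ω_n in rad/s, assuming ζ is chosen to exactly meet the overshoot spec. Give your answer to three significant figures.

ω_n ≈ 0.956 rad/s

From %OS = 100·exp(−πζ/√(1−ζ²)), invert to get ζ = −ln(OS)/√(π² + ln²(OS)) with OS = 0.171.
−ln 0.171 = 1.766, so ζ = 1.766/√(π² + 3.119) = 0.490.
From t_s ≈ 4/(ζω_n): ω_n = 4/(ζ·t_s) = 4/(0.490·8.54) = 0.956 rad/s.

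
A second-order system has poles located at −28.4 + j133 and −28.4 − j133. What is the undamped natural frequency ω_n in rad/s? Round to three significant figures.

ω_n ≈ 136 rad/s

With σ = 28.4, ω_d = 133: ω_n = √(σ²+ω_d²) = 136 rad/s, ζ = σ/ω_n = 0.209.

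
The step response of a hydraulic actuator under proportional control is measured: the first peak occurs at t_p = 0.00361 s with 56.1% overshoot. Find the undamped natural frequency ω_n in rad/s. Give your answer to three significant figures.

ω_n ≈ 885 rad/s

The overshoot fixes ζ = −ln(OS)/√(π²+ln²(OS)) = 0.181.
t_p = π/ω_d ⇒ ω_d = 870 rad/s; then ω_n = ω_d/√(1−ζ²) = 885 rad/s.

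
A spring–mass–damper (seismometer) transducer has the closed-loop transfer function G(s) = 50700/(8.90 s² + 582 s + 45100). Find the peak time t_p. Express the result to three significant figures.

t_p ≈ 0.0497 s

Dividing through by 8.90: denominator becomes s² + 65.39 s + 5067.
So ω_n = √5067 = 71.2 rad/s and ζ = 65.39/(2·71.2) = 0.459.
The damped frequency ω_d = ω_n√(1−ζ²) = 63.2 rad/s. t_p = π/ω_d = 0.0497 s.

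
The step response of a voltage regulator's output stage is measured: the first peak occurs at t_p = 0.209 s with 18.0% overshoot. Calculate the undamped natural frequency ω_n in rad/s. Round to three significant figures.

From the overshoot, ζ = −ln(OS)/√(π²+ln²(OS)) = 0.479.
From t_p = π/ω_d, ω_d = π/0.209 = 15.0 rad/s, so ω_n = ω_d/√(1−ζ²) = 17.1 rad/s.

ω_n ≈ 17.1 rad/s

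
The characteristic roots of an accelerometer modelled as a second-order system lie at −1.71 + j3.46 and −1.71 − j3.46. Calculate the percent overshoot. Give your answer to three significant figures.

|pole| = ω_n = √(1.71² + 3.46²) = 3.86 rad/s; ζ = cos θ = σ/ω_n = 0.443.
Overshoot: exp(−π·0.443/√(1−0.443²)) = 0.212, i.e. 21.2%.

%OS ≈ 21.2%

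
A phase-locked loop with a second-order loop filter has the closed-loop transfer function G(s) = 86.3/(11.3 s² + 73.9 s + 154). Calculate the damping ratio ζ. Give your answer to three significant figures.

Dividing through by 11.3: denominator becomes s² + 6.540 s + 13.63.
So ω_n = √13.63 = 3.69 rad/s and ζ = 6.540/(2·3.69) = 0.886.

ζ ≈ 0.886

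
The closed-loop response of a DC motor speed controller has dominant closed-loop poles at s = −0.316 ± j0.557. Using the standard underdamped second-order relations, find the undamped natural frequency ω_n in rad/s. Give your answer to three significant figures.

ω_n ≈ 0.640 rad/s

The poles are at −σ ± jω_d with σ = 0.316 and ω_d = 0.557, so ω_n = √(σ²+ω_d²) = 0.640 rad/s and ζ = σ/ω_n = 0.493.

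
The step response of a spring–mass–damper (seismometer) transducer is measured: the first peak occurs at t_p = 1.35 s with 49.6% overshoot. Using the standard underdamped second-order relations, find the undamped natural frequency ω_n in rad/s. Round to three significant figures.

ζ from %OS: ζ = |ln 0.496|/√(π²+ln²0.496) = 0.218.
t_p = π/ω_d ⇒ ω_d = 2.33 rad/s; then ω_n = ω_d/√(1−ζ²) = 2.38 rad/s.

ω_n ≈ 2.38 rad/s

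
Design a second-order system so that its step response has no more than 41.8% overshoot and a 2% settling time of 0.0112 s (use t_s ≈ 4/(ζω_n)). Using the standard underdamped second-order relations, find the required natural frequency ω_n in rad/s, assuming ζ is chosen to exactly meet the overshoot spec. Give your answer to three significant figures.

From %OS = 100·exp(−πζ/√(1−ζ²)), invert to get ζ = −ln(OS)/√(π² + ln²(OS)) with OS = 0.418.
−ln 0.418 = 0.8723, so ζ = 0.8723/√(π² + 0.7609) = 0.268.
Then ω_n = 4/(ζ t_s) = 4/(0.268 × 0.0112) = 1330 rad/s.

ω_n ≈ 1330 rad/s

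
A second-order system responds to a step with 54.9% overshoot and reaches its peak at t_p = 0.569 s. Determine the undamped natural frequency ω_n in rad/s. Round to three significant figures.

ζ from %OS: ζ = |ln 0.549|/√(π²+ln²0.549) = 0.187.
t_p = π/ω_d ⇒ ω_d = 5.52 rad/s; then ω_n = ω_d/√(1−ζ²) = 5.62 rad/s.

ω_n ≈ 5.62 rad/s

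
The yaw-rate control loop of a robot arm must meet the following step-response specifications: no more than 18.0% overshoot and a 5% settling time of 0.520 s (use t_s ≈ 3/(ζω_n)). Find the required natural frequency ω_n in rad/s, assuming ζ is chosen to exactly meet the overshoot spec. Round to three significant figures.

From %OS = 100·exp(−πζ/√(1−ζ²)), invert to get ζ = −ln(OS)/√(π² + ln²(OS)) with OS = 0.180.
−ln 0.180 = 1.715, so ζ = 1.715/√(π² + 2.941) = 0.479.
Then ω_n = 3/(ζ t_s) = 3/(0.479 × 0.520) = 12.0 rad/s.

ω_n ≈ 12.0 rad/s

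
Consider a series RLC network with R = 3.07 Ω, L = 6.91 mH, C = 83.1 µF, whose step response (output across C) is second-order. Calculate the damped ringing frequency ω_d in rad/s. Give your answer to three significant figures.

ω_d ≈ 1300 rad/s

For a series RLC circuit (capacitor voltage as output), ω_n = 1/√(LC) = 1/√(6.91 mH · 83.1 µF) = 1320 rad/s.
ζ = (R/2)·√(C/L) = (3.07/2)·√(83.1 µF/6.91 mH) = 0.168.
ω_d = 1320·√(1 − 0.168²) = 1300 rad/s.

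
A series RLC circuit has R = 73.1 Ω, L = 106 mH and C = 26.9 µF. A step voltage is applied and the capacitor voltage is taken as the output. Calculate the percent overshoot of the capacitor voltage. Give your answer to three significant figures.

%OS ≈ 10.5%

For a series RLC circuit (capacitor voltage as output), ω_n = 1/√(LC) = 1/√(106 mH · 26.9 µF) = 592 rad/s.
ζ = (R/2)·√(C/L) = (73.1/2)·√(26.9 µF/106 mH) = 0.582.
%OS = 100·exp(−πζ/√(1−ζ²)) = 10.5%.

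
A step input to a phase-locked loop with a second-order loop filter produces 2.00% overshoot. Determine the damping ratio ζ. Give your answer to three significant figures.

ζ ≈ 0.780

From %OS = 100·exp(−πζ/√(1−ζ²)), invert to get ζ = −ln(OS)/√(π² + ln²(OS)) with OS = 0.0200.
−ln 0.0200 = 3.912, so ζ = 3.912/√(π² + 15.30) = 0.780.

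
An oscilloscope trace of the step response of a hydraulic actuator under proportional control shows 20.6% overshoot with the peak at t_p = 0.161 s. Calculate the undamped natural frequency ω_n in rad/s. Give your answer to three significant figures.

ζ from %OS: ζ = |ln 0.206|/√(π²+ln²0.206) = 0.449.
t_p = π/ω_d ⇒ ω_d = 19.5 rad/s; then ω_n = ω_d/√(1−ζ²) = 21.8 rad/s.

ω_n ≈ 21.8 rad/s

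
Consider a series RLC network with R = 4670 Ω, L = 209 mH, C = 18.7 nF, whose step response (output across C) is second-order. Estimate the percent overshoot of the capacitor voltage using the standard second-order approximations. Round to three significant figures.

%OS ≈ 4.66%

For a series RLC circuit (capacitor voltage as output), ω_n = 1/√(LC) = 1/√(209 mH · 18.7 nF) = 16000 rad/s.
ζ = (R/2)·√(C/L) = (4670/2)·√(18.7 nF/209 mH) = 0.698.
Overshoot: exp(−π·0.698/√(1−0.698²)) = 0.0466, i.e. 4.66%.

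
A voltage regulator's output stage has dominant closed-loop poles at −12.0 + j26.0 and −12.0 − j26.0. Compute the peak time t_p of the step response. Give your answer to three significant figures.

t_p = π/ω_d with ω_d = 26.0 (the imaginary part), so t_p = 0.121 s.

t_p ≈ 0.121 s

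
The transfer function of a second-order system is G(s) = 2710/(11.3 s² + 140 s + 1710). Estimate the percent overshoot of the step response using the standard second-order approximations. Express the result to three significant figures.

Dividing through by 11.3: denominator becomes s² + 12.39 s + 151.3.
So ω_n = √151.3 = 12.3 rad/s and ζ = 12.39/(2·12.3) = 0.504.
%OS = 100 e^{−πζ/√(1−ζ²)} with ζ = 0.504 gives 16.0%.

%OS ≈ 16.0%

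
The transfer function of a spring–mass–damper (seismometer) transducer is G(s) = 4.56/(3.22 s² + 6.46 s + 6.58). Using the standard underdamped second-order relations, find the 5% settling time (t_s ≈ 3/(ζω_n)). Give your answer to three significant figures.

Dividing through by 3.22: denominator becomes s² + 2.006 s + 2.043.
So ω_n = √2.043 = 1.43 rad/s and ζ = 2.006/(2·1.43) = 0.702.
t_s ≈ 3/(ζω_n) = 2.99 s.

t_s ≈ 2.99 s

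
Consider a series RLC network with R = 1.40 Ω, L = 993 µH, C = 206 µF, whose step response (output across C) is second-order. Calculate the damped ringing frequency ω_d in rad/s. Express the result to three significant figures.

ω_d ≈ 2100 rad/s

For a series RLC circuit (capacitor voltage as output), ω_n = 1/√(LC) = 1/√(993 µH · 206 µF) = 2210 rad/s.
ζ = (R/2)·√(C/L) = (1.40/2)·√(206 µF/993 µH) = 0.319.
The damped frequency ω_d = ω_n√(1−ζ²) = 2100 rad/s.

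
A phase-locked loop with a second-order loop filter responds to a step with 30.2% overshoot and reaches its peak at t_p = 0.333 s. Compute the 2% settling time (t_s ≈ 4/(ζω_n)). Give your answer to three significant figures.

From the overshoot, ζ = −ln(OS)/√(π²+ln²(OS)) = 0.356.
t_p = π/ω_d ⇒ ω_d = 9.43 rad/s; then ω_n = ω_d/√(1−ζ²) = 10.1 rad/s.
t_s ≈ 4/(ζω_n) = 4/(0.356·10.1) = 1.11 s.

t_s ≈ 1.11 s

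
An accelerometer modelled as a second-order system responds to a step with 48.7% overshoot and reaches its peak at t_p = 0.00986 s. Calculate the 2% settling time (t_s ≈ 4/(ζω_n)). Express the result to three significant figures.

t_s ≈ 0.0548 s

From the overshoot, ζ = −ln(OS)/√(π²+ln²(OS)) = 0.223.
From t_p = π/ω_d, ω_d = π/0.00986 = 319 rad/s, so ω_n = ω_d/√(1−ζ²) = 327 rad/s.
t_s ≈ 4/(ζω_n) = 4/(0.223·327) = 0.0548 s.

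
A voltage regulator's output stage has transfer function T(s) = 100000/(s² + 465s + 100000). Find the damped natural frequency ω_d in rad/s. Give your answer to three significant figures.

ω_d ≈ 214 rad/s

ω_n = √100000 = 316 rad/s; ζ = 465/(2·316) = 0.735.
ω_d = 316·√(1 − 0.735²) = 214 rad/s.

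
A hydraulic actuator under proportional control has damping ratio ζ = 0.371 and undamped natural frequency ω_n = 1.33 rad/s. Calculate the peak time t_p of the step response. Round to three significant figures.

t_p ≈ 2.54 s

The damped frequency is ω_d = ω_n√(1−ζ²) = 1.33·√(1−0.138) = 1.24 rad/s.
Peak time t_p = π/ω_d = π/1.24 = 2.54 s.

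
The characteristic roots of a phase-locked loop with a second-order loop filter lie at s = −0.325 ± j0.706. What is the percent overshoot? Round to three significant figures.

%OS ≈ 23.5%

The poles are at −σ ± jω_d with σ = 0.325 and ω_d = 0.706, so ω_n = √(σ²+ω_d²) = 0.777 rad/s and ζ = σ/ω_n = 0.418.
Overshoot: exp(−π·0.418/√(1−0.418²)) = 0.235, i.e. 23.5%.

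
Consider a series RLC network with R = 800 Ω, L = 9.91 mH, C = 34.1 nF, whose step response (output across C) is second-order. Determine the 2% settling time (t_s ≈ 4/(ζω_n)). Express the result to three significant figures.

For a series RLC circuit (capacitor voltage as output), ω_n = 1/√(LC) = 1/√(9.91 mH · 34.1 nF) = 54400 rad/s.
ζ = (R/2)·√(C/L) = (800/2)·√(34.1 nF/9.91 mH) = 0.742.
t_s ≈ 4/(ζω_n) = 0.0000991 s.

t_s ≈ 0.0000991 s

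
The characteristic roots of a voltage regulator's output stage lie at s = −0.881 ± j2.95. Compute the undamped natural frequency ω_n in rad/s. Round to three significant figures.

ω_n ≈ 3.08 rad/s

|pole| = ω_n = √(0.881² + 2.95²) = 3.08 rad/s; ζ = cos θ = σ/ω_n = 0.286.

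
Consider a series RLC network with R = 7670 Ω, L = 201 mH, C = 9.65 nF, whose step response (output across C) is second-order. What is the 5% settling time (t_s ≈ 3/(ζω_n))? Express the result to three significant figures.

For a series RLC circuit (capacitor voltage as output), ω_n = 1/√(LC) = 1/√(201 mH · 9.65 nF) = 22700 rad/s.
ζ = (R/2)·√(C/L) = (7670/2)·√(9.65 nF/201 mH) = 0.840.
t_s ≈ 3/(ζω_n) = 0.000157 s.

t_s ≈ 0.000157 s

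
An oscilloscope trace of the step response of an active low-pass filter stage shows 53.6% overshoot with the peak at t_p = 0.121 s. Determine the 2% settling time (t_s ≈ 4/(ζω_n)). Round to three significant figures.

ζ from %OS: ζ = |ln 0.536|/√(π²+ln²0.536) = 0.195.
From t_p = π/ω_d, ω_d = π/0.121 = 26.0 rad/s, so ω_n = ω_d/√(1−ζ²) = 26.5 rad/s.
t_s ≈ 4/(ζω_n) = 4/(0.195·26.5) = 0.776 s.

t_s ≈ 0.776 s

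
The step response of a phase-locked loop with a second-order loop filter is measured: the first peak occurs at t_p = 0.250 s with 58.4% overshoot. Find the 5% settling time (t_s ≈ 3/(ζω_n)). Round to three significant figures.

The overshoot fixes ζ = −ln(OS)/√(π²+ln²(OS)) = 0.169.
From t_p = π/ω_d, ω_d = π/0.250 = 12.6 rad/s, so ω_n = ω_d/√(1−ζ²) = 12.7 rad/s.
t_s ≈ 3/(ζω_n) = 3/(0.169·12.7) = 1.39 s.

t_s ≈ 1.39 s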